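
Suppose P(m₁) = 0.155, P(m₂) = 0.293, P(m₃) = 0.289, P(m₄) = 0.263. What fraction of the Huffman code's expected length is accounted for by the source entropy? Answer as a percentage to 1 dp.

98.0%

Entropy H = −Σ p log₂ p ≈ 1.9601 bits.
Huffman merges: 31/200+263/1000→209/500; 289/1000+293/1000→291/500; 209/500+291/500→1. L = 2 ≈ 2.0000.
Efficiency = H/L = 1.9601/2.0000 = 98.0%.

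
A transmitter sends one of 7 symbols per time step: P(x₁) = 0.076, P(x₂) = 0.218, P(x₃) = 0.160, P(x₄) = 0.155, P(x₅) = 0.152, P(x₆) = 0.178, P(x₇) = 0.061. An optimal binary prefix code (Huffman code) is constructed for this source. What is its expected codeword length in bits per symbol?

Repeatedly combine the two least-probable nodes; the expected code length is the sum of the merged weights.
merge 61/1000 + 19/250 → 137/1000
merge 137/1000 + 19/125 → 289/1000
merge 31/200 + 4/25 → 63/200
merge 89/500 + 109/500 → 99/250
merge 289/1000 + 63/200 → 151/250
merge 99/250 + 151/250 → 1
L = 137/1000 + 289/1000 + 63/200 + 99/250 + 151/250 + 1 = 2741/1000 = 2.741 bits/symbol.

2.741 bits/symbol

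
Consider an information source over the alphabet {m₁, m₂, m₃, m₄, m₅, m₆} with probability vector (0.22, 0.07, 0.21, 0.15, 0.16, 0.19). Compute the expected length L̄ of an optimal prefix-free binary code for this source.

2.57 bits/symbol

Repeatedly combine the two least-probable nodes; the expected code length is the sum of the merged weights.
merge 7/100 + 3/20 → 11/50
merge 4/25 + 19/100 → 7/20
merge 21/100 + 11/50 → 43/100
merge 11/50 + 7/20 → 57/100
merge 43/100 + 57/100 → 1
L = 11/50 + 7/20 + 43/100 + 57/100 + 1 = 257/100 = 2.57 bits/symbol.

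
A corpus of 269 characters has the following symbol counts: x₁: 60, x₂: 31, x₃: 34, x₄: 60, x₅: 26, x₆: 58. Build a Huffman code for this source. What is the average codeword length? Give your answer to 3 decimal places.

Probabilities are the counts divided by 269.
Repeatedly combine the two least-probable nodes; the expected code length is the sum of the merged weights.
merge 26/269 + 31/269 → 57/269
merge 34/269 + 57/269 → 91/269
merge 58/269 + 60/269 → 118/269
merge 60/269 + 91/269 → 151/269
merge 118/269 + 151/269 → 1
L = 57/269 + 91/269 + 118/269 + 151/269 + 1 = 686/269 ≈ 2.550 bits/symbol.

2.550 bits/symbol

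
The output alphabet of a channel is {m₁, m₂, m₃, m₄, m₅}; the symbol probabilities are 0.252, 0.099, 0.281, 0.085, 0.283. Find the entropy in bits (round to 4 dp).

H = −Σ pᵢ log₂ pᵢ.
−0.252·log₂(0.252) = 0.5011
−0.099·log₂(0.099) = 0.3303
−0.281·log₂(0.281) = 0.5146
−0.085·log₂(0.085) = 0.3023
−0.283·log₂(0.283) = 0.5154
Sum ≈ 2.1637 → 2.1637 bits.

2.1637 bits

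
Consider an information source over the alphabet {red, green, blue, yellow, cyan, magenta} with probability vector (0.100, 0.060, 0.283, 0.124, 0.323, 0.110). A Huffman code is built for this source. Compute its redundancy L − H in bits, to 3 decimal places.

0.053 bits

Entropy H = −Σ p log₂ p ≈ 2.3414 bits.
Huffman merges: 3/50+1/10→4/25; 11/100+31/250→117/500; 4/25+117/500→197/500; 283/1000+323/1000→303/500; 197/500+303/500→1. L = 1197/500 ≈ 2.3940.
L − H = 2.3940 − 2.3414 = 0.053 bits.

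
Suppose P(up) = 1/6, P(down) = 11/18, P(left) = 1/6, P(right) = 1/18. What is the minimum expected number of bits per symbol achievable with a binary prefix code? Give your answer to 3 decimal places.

1.611 bits/symbol

Repeatedly combine the two least-probable nodes; the expected code length is the sum of the merged weights.
merge 1/18 + 1/6 → 2/9
merge 1/6 + 2/9 → 7/18
merge 7/18 + 11/18 → 1
L = 2/9 + 7/18 + 1 = 29/18 ≈ 1.611 bits/symbol.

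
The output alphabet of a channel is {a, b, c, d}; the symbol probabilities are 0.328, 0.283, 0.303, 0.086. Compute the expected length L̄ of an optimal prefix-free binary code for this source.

2 bits/symbol

Repeatedly combine the two least-probable nodes; the expected code length is the sum of the merged weights.
merge 43/500 + 283/1000 → 369/1000
merge 303/1000 + 41/125 → 631/1000
merge 369/1000 + 631/1000 → 1
L = 369/1000 + 631/1000 + 1 = 2 bits/symbol.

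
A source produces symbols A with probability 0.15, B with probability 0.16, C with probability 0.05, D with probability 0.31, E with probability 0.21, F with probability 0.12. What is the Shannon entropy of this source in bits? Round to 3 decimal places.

2.413 bits

H = −Σ pᵢ log₂ pᵢ.
−0.15·log₂(0.15) = 0.4105
−0.16·log₂(0.16) = 0.4230
−0.05·log₂(0.05) = 0.2161
−0.31·log₂(0.31) = 0.5238
−0.21·log₂(0.21) = 0.4728
−0.12·log₂(0.12) = 0.3671
Sum ≈ 2.4133 → 2.413 bits.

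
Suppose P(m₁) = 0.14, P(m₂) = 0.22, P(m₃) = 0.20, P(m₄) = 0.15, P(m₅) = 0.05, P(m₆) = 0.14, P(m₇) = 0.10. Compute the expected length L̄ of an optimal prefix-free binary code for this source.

Repeatedly combine the two least-probable nodes; the expected code length is the sum of the merged weights.
merge 1/20 + 1/10 → 3/20
merge 7/50 + 7/50 → 7/25
merge 3/20 + 3/20 → 3/10
merge 1/5 + 11/50 → 21/50
merge 7/25 + 3/10 → 29/50
merge 21/50 + 29/50 → 1
L = 3/20 + 7/25 + 3/10 + 21/50 + 29/50 + 1 = 273/100 = 2.73 bits/symbol.

2.73 bits/symbol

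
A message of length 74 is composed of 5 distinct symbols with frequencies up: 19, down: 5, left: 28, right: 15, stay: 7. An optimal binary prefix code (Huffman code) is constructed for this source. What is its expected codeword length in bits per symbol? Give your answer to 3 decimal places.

2.149 bits/symbol

Probabilities are the counts divided by 74.
Repeatedly combine the two least-probable nodes; the expected code length is the sum of the merged weights.
merge 5/74 + 7/74 → 6/37
merge 6/37 + 15/74 → 27/74
merge 19/74 + 27/74 → 23/37
merge 14/37 + 23/37 → 1
L = 6/37 + 27/74 + 23/37 + 1 = 159/74 ≈ 2.149 bits/symbol.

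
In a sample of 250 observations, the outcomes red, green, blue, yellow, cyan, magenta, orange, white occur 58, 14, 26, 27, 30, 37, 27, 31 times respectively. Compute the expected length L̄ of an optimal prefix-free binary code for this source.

2.928 bits/symbol

Probabilities are the counts divided by 250.
Repeatedly combine the two least-probable nodes; the expected code length is the sum of the merged weights.
merge 7/125 + 13/125 → 4/25
merge 27/250 + 27/250 → 27/125
merge 3/25 + 31/250 → 61/250
merge 37/250 + 4/25 → 77/250
merge 27/125 + 29/125 → 56/125
merge 61/250 + 77/250 → 69/125
merge 56/125 + 69/125 → 1
L = 4/25 + 27/125 + 61/250 + 77/250 + 56/125 + 69/125 + 1 = 366/125 = 2.928 bits/symbol.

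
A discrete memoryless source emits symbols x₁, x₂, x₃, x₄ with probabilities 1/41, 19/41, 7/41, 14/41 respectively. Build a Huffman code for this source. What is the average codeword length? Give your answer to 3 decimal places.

1.732 bits/symbol

Repeatedly combine the two least-probable nodes; the expected code length is the sum of the merged weights.
merge 1/41 + 7/41 → 8/41
merge 8/41 + 14/41 → 22/41
merge 19/41 + 22/41 → 1
L = 8/41 + 22/41 + 1 = 71/41 ≈ 1.732 bits/symbol.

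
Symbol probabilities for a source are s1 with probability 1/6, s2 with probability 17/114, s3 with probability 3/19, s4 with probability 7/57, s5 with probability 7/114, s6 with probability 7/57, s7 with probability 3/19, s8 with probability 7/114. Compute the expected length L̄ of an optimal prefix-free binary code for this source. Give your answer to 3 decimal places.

2.956 bits/symbol

Repeatedly combine the two least-probable nodes; the expected code length is the sum of the merged weights.
merge 7/114 + 7/114 → 7/57
merge 7/57 + 7/57 → 14/57
merge 7/57 + 17/114 → 31/114
merge 3/19 + 3/19 → 6/19
merge 1/6 + 14/57 → 47/114
merge 31/114 + 6/19 → 67/114
merge 47/114 + 67/114 → 1
L = 7/57 + 14/57 + 31/114 + 6/19 + 47/114 + 67/114 + 1 = 337/114 ≈ 2.956 bits/symbol.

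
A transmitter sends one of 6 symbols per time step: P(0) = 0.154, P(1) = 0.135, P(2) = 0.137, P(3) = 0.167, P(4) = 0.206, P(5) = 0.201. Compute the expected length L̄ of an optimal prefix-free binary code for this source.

2.593 bits/symbol

Repeatedly combine the two least-probable nodes; the expected code length is the sum of the merged weights.
merge 27/200 + 137/1000 → 34/125
merge 77/500 + 167/1000 → 321/1000
merge 201/1000 + 103/500 → 407/1000
merge 34/125 + 321/1000 → 593/1000
merge 407/1000 + 593/1000 → 1
L = 34/125 + 321/1000 + 407/1000 + 593/1000 + 1 = 2593/1000 = 2.593 bits/symbol.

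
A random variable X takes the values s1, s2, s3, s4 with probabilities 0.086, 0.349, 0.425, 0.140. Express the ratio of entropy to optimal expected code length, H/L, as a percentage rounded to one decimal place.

Entropy H = −Σ p log₂ p ≈ 1.7562 bits.
Huffman merges: 43/500+7/50→113/500; 113/500+349/1000→23/40; 17/40+23/40→1. L = 1801/1000 ≈ 1.8010.
Efficiency = H/L = 1.7562/1.8010 = 97.5%.

97.5%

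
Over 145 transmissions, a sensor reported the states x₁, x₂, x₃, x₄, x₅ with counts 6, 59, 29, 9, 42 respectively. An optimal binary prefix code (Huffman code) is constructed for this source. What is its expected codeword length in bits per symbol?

Probabilities are the counts divided by 145.
Repeatedly combine the two least-probable nodes; the expected code length is the sum of the merged weights.
merge 6/145 + 9/145 → 3/29
merge 3/29 + 1/5 → 44/145
merge 42/145 + 44/145 → 86/145
merge 59/145 + 86/145 → 1
L = 3/29 + 44/145 + 86/145 + 1 = 2 bits/symbol.

2 bits/symbol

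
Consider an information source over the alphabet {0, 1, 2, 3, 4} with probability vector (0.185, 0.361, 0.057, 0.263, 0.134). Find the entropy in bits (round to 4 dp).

2.1119 bits

H = −Σ pᵢ log₂ pᵢ.
−0.185·log₂(0.185) = 0.4504
−0.361·log₂(0.361) = 0.5306
−0.057·log₂(0.057) = 0.2356
−0.263·log₂(0.263) = 0.5068
−0.134·log₂(0.134) = 0.3886
Sum ≈ 2.1119 → 2.1119 bits.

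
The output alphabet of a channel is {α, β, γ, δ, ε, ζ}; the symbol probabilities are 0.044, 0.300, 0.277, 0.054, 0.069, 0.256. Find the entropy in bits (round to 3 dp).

2.229 bits

H = −Σ pᵢ log₂ pᵢ.
−0.044·log₂(0.044) = 0.1983
−0.300·log₂(0.300) = 0.5211
−0.277·log₂(0.277) = 0.5130
−0.054·log₂(0.054) = 0.2274
−0.069·log₂(0.069) = 0.2662
−0.256·log₂(0.256) = 0.5032
Sum ≈ 2.2292 → 2.229 bits.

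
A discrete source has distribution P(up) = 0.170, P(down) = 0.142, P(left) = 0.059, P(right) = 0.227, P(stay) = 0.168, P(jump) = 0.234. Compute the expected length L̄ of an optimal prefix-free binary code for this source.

Repeatedly combine the two least-probable nodes; the expected code length is the sum of the merged weights.
merge 59/1000 + 71/500 → 201/1000
merge 21/125 + 17/100 → 169/500
merge 201/1000 + 227/1000 → 107/250
merge 117/500 + 169/500 → 143/250
merge 107/250 + 143/250 → 1
L = 201/1000 + 169/500 + 107/250 + 143/250 + 1 = 2539/1000 = 2.539 bits/symbol.

2.539 bits/symbol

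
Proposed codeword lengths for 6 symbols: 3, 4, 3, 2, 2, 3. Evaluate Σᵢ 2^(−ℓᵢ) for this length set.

With common denominator 2^4 = 16: Σ 2^(−ℓᵢ) = 2/16 + 1/16 + 2/16 + 4/16 + 4/16 + 2/16 = 15/16 = 0.9375.

0.9375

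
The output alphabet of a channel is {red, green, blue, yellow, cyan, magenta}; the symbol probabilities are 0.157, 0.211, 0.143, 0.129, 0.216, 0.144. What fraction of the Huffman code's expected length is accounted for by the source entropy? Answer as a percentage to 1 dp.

99.3%

Entropy H = −Σ p log₂ p ≈ 2.5555 bits.
Huffman merges: 129/1000+143/1000→34/125; 18/125+157/1000→301/1000; 211/1000+27/125→427/1000; 34/125+301/1000→573/1000; 427/1000+573/1000→1. L = 2573/1000 ≈ 2.5730.
Efficiency = H/L = 2.5555/2.5730 = 99.3%.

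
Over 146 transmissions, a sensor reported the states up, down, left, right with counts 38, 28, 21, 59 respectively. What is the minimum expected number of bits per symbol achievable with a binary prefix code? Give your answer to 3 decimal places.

1.932 bits/symbol

Probabilities are the counts divided by 146.
Repeatedly combine the two least-probable nodes; the expected code length is the sum of the merged weights.
merge 21/146 + 14/73 → 49/146
merge 19/73 + 49/146 → 87/146
merge 59/146 + 87/146 → 1
L = 49/146 + 87/146 + 1 = 141/73 ≈ 1.932 bits/symbol.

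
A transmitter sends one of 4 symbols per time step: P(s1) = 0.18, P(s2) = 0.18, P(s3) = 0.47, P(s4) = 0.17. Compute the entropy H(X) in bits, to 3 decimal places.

H = −Σ pᵢ log₂ pᵢ.
−0.18·log₂(0.18) = 0.4453
−0.18·log₂(0.18) = 0.4453
−0.47·log₂(0.47) = 0.5120
−0.17·log₂(0.17) = 0.4346
Sum ≈ 1.8372 → 1.837 bits.

1.837 bits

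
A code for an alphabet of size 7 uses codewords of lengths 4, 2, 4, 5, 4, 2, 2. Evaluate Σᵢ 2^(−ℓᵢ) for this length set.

With common denominator 2^5 = 32: Σ 2^(−ℓᵢ) = 2/32 + 8/32 + 2/32 + 1/32 + 2/32 + 8/32 + 8/32 = 31/32 = 0.96875.

0.96875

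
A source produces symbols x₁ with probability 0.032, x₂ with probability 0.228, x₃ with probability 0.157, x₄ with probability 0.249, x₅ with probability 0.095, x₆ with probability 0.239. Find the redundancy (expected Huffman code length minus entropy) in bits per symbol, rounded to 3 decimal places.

Entropy H = −Σ p log₂ p ≈ 2.3801 bits.
Huffman merges: 4/125+19/200→127/1000; 127/1000+157/1000→71/250; 57/250+239/1000→467/1000; 249/1000+71/250→533/1000; 467/1000+533/1000→1. L = 2411/1000 ≈ 2.4110.
L − H = 2.4110 − 2.3801 = 0.031 bits.

0.031 bits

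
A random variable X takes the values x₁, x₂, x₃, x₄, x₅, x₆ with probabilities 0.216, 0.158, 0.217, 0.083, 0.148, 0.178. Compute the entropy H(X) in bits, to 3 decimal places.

H = −Σ pᵢ log₂ pᵢ.
−0.216·log₂(0.216) = 0.4776
−0.158·log₂(0.158) = 0.4206
−0.217·log₂(0.217) = 0.4783
−0.083·log₂(0.083) = 0.2980
−0.148·log₂(0.148) = 0.4079
−0.178·log₂(0.178) = 0.4432
Sum ≈ 2.5257 → 2.526 bits.

2.526 bits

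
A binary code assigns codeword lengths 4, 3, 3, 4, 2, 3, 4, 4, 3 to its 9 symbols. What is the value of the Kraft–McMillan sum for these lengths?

1

With common denominator 2^4 = 16: Σ 2^(−ℓᵢ) = 1/16 + 2/16 + 2/16 + 1/16 + 4/16 + 2/16 + 1/16 + 1/16 + 2/16 = 16/16 = 1.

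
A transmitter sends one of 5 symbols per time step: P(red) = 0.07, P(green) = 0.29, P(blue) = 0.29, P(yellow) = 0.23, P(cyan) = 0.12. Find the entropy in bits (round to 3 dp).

H = −Σ pᵢ log₂ pᵢ.
−0.07·log₂(0.07) = 0.2686
−0.29·log₂(0.29) = 0.5179
−0.29·log₂(0.29) = 0.5179
−0.23·log₂(0.23) = 0.4877
−0.12·log₂(0.12) = 0.3671
Sum ≈ 2.1591 → 2.159 bits.

2.159 bits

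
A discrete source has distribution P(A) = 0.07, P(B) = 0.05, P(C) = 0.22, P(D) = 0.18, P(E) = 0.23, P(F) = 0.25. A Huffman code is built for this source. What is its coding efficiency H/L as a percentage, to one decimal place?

Entropy H = −Σ p log₂ p ≈ 2.3982 bits.
Huffman merges: 1/20+7/100→3/25; 3/25+9/50→3/10; 11/50+23/100→9/20; 1/4+3/10→11/20; 9/20+11/20→1. L = 121/50 ≈ 2.4200.
Efficiency = H/L = 2.3982/2.4200 = 99.1%.

99.1%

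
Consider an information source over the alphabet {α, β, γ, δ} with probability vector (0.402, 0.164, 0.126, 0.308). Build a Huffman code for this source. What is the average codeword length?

1.888 bits/symbol

Repeatedly combine the two least-probable nodes; the expected code length is the sum of the merged weights.
merge 63/500 + 41/250 → 29/100
merge 29/100 + 77/250 → 299/500
merge 201/500 + 299/500 → 1
L = 29/100 + 299/500 + 1 = 236/125 = 1.888 bits/symbol.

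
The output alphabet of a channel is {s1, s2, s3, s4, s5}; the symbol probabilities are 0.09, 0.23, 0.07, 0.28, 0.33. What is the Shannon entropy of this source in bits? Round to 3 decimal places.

2.111 bits

H = −Σ pᵢ log₂ pᵢ.
−0.09·log₂(0.09) = 0.3127
−0.23·log₂(0.23) = 0.4877
−0.07·log₂(0.07) = 0.2686
−0.28·log₂(0.28) = 0.5142
−0.33·log₂(0.33) = 0.5278
Sum ≈ 2.1109 → 2.111 bits.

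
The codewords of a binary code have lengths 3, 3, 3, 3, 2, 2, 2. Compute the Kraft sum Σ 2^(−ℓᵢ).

1.25

With common denominator 2^3 = 8: Σ 2^(−ℓᵢ) = 1/8 + 1/8 + 1/8 + 1/8 + 2/8 + 2/8 + 2/8 = 10/8 = 1.25.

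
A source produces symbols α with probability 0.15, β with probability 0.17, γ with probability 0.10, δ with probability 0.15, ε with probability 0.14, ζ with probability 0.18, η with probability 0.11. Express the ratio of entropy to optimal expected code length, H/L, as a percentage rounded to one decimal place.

Entropy H = −Σ p log₂ p ≈ 2.7806 bits.
Huffman merges: 1/10+11/100→21/100; 7/50+3/20→29/100; 3/20+17/100→8/25; 9/50+21/100→39/100; 29/100+8/25→61/100; 39/100+61/100→1. L = 141/50 ≈ 2.8200.
Efficiency = H/L = 2.7806/2.8200 = 98.6%.

98.6%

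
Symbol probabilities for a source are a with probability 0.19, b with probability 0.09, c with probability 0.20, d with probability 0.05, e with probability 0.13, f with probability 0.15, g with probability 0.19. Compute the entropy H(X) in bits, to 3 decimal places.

2.697 bits

H = −Σ pᵢ log₂ pᵢ.
−0.19·log₂(0.19) = 0.4552
−0.09·log₂(0.09) = 0.3127
−0.20·log₂(0.20) = 0.4644
−0.05·log₂(0.05) = 0.2161
−0.13·log₂(0.13) = 0.3826
−0.15·log₂(0.15) = 0.4105
−0.19·log₂(0.19) = 0.4552
Sum ≈ 2.6968 → 2.697 bits.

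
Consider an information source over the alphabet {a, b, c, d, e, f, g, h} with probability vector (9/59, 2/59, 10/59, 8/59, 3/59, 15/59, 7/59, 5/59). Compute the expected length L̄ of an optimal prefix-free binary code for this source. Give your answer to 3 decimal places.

2.831 bits/symbol

Repeatedly combine the two least-probable nodes; the expected code length is the sum of the merged weights.
merge 2/59 + 3/59 → 5/59
merge 5/59 + 5/59 → 10/59
merge 7/59 + 8/59 → 15/59
merge 9/59 + 10/59 → 19/59
merge 10/59 + 15/59 → 25/59
merge 15/59 + 19/59 → 34/59
merge 25/59 + 34/59 → 1
L = 5/59 + 10/59 + 15/59 + 19/59 + 25/59 + 34/59 + 1 = 167/59 ≈ 2.831 bits/symbol.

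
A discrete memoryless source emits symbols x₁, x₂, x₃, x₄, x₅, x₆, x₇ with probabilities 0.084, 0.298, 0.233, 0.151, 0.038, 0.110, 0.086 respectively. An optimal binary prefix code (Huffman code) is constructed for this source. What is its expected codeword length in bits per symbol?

Repeatedly combine the two least-probable nodes; the expected code length is the sum of the merged weights.
merge 19/500 + 21/250 → 61/500
merge 43/500 + 11/100 → 49/250
merge 61/500 + 151/1000 → 273/1000
merge 49/250 + 233/1000 → 429/1000
merge 273/1000 + 149/500 → 571/1000
merge 429/1000 + 571/1000 → 1
L = 61/500 + 49/250 + 273/1000 + 429/1000 + 571/1000 + 1 = 2591/1000 = 2.591 bits/symbol.

2.591 bits/symbol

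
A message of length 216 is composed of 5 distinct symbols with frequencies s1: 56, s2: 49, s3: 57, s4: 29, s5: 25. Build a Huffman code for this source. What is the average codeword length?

2.25 bits/symbol

Probabilities are the counts divided by 216.
Repeatedly combine the two least-probable nodes; the expected code length is the sum of the merged weights.
merge 25/216 + 29/216 → 1/4
merge 49/216 + 1/4 → 103/216
merge 7/27 + 19/72 → 113/216
merge 103/216 + 113/216 → 1
L = 1/4 + 103/216 + 113/216 + 1 = 9/4 = 2.25 bits/symbol.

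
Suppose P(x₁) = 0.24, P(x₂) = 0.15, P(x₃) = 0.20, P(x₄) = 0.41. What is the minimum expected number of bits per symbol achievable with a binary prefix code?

1.94 bits/symbol

Repeatedly combine the two least-probable nodes; the expected code length is the sum of the merged weights.
merge 3/20 + 1/5 → 7/20
merge 6/25 + 7/20 → 59/100
merge 41/100 + 59/100 → 1
L = 7/20 + 59/100 + 1 = 97/50 = 1.94 bits/symbol.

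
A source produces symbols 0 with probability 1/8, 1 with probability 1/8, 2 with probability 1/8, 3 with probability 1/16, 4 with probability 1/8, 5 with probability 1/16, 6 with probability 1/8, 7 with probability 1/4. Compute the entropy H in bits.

Each probability is a power of 1/2, so log₂(1/p) is an integer.
H = Σ p·log₂(1/p) = 1/8·3 + 1/8·3 + 1/8·3 + 1/16·4 + 1/8·3 + 1/16·4 + 1/8·3 + 1/4·2 = 2.875 bits.

2.875 bits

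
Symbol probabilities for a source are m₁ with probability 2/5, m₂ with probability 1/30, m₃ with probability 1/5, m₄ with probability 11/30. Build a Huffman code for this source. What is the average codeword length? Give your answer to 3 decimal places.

1.833 bits/symbol

Repeatedly combine the two least-probable nodes; the expected code length is the sum of the merged weights.
merge 1/30 + 1/5 → 7/30
merge 7/30 + 11/30 → 3/5
merge 2/5 + 3/5 → 1
L = 7/30 + 3/5 + 1 = 11/6 ≈ 1.833 bits/symbol.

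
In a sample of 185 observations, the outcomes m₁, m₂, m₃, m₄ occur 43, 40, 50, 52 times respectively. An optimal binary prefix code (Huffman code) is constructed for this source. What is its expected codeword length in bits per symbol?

Probabilities are the counts divided by 185.
Repeatedly combine the two least-probable nodes; the expected code length is the sum of the merged weights.
merge 8/37 + 43/185 → 83/185
merge 10/37 + 52/185 → 102/185
merge 83/185 + 102/185 → 1
L = 83/185 + 102/185 + 1 = 2 bits/symbol.

2 bits/symbol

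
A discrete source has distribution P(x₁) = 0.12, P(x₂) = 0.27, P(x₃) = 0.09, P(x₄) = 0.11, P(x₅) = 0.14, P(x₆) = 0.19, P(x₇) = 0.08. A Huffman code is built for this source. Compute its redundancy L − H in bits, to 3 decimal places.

0.026 bits

Entropy H = −Σ p log₂ p ≈ 2.6839 bits.
Huffman merges: 2/25+9/100→17/100; 11/100+3/25→23/100; 7/50+17/100→31/100; 19/100+23/100→21/50; 27/100+31/100→29/50; 21/50+29/50→1. L = 271/100 ≈ 2.7100.
L − H = 2.7100 − 2.6839 = 0.026 bits.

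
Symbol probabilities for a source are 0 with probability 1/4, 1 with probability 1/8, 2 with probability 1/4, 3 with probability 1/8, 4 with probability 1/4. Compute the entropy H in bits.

Each probability is a power of 1/2, so log₂(1/p) is an integer.
H = Σ p·log₂(1/p) = 1/4·2 + 1/8·3 + 1/4·2 + 1/8·3 + 1/4·2 = 2.25 bits.

2.25 bits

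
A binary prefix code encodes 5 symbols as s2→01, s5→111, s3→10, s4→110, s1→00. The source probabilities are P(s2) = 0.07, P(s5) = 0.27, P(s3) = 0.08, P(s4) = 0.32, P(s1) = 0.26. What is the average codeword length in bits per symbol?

L̄ = Σ pᵢ·ℓᵢ = 0.07·2 + 0.27·3 + 0.08·2 + 0.32·3 + 0.26·2 = 2.59 bits/symbol.

2.59 bits/symbol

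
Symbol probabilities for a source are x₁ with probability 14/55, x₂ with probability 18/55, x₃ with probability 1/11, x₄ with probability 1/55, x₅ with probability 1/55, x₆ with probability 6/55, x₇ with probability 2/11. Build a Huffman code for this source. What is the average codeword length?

Repeatedly combine the two least-probable nodes; the expected code length is the sum of the merged weights.
merge 1/55 + 1/55 → 2/55
merge 2/55 + 1/11 → 7/55
merge 6/55 + 7/55 → 13/55
merge 2/11 + 13/55 → 23/55
merge 14/55 + 18/55 → 32/55
merge 23/55 + 32/55 → 1
L = 2/55 + 7/55 + 13/55 + 23/55 + 32/55 + 1 = 12/5 = 2.4 bits/symbol.

2.4 bits/symbol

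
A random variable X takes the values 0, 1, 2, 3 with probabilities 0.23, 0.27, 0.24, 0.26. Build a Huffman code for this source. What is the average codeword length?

Repeatedly combine the two least-probable nodes; the expected code length is the sum of the merged weights.
merge 23/100 + 6/25 → 47/100
merge 13/50 + 27/100 → 53/100
merge 47/100 + 53/100 → 1
L = 47/100 + 53/100 + 1 = 2 bits/symbol.

2 bits/symbol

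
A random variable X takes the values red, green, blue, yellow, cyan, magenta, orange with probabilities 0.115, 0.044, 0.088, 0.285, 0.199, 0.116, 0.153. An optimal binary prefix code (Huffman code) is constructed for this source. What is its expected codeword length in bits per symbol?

Repeatedly combine the two least-probable nodes; the expected code length is the sum of the merged weights.
merge 11/250 + 11/125 → 33/250
merge 23/200 + 29/250 → 231/1000
merge 33/250 + 153/1000 → 57/200
merge 199/1000 + 231/1000 → 43/100
merge 57/200 + 57/200 → 57/100
merge 43/100 + 57/100 → 1
L = 33/250 + 231/1000 + 57/200 + 43/100 + 57/100 + 1 = 331/125 = 2.648 bits/symbol.

2.648 bits/symbol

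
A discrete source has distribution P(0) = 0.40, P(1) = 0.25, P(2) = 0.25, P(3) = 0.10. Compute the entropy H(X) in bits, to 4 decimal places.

1.8610 bits

H = −Σ pᵢ log₂ pᵢ.
−0.40·log₂(0.40) = 0.5288
−0.25·log₂(0.25) = 0.5000
−0.25·log₂(0.25) = 0.5000
−0.10·log₂(0.10) = 0.3322
Sum ≈ 1.8610 → 1.8610 bits.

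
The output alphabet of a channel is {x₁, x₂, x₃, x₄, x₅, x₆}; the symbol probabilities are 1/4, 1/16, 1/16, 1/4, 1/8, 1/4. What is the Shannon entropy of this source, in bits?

2.375 bits

Each probability is a power of 1/2, so log₂(1/p) is an integer.
H = Σ p·log₂(1/p) = 1/4·2 + 1/16·4 + 1/16·4 + 1/4·2 + 1/8·3 + 1/4·2 = 2.375 bits.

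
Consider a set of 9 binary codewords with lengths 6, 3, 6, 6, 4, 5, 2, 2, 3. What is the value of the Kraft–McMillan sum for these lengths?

0.890625

With common denominator 2^6 = 64: Σ 2^(−ℓᵢ) = 1/64 + 8/64 + 1/64 + 1/64 + 4/64 + 2/64 + 16/64 + 16/64 + 8/64 = 57/64 = 0.890625.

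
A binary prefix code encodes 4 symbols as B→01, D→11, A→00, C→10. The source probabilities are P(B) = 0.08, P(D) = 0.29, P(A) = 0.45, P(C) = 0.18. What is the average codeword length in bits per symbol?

2 bits/symbol

L̄ = Σ pᵢ·ℓᵢ = 0.08·2 + 0.29·2 + 0.45·2 + 0.18·2 = 2 bits/symbol.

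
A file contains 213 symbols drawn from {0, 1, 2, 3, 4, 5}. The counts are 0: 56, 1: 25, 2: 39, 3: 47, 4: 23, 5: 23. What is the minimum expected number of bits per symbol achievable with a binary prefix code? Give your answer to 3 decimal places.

Probabilities are the counts divided by 213.
Repeatedly combine the two least-probable nodes; the expected code length is the sum of the merged weights.
merge 23/213 + 23/213 → 46/213
merge 25/213 + 13/71 → 64/213
merge 46/213 + 47/213 → 31/71
merge 56/213 + 64/213 → 40/71
merge 31/71 + 40/71 → 1
L = 46/213 + 64/213 + 31/71 + 40/71 + 1 = 536/213 ≈ 2.516 bits/symbol.

2.516 bits/symbol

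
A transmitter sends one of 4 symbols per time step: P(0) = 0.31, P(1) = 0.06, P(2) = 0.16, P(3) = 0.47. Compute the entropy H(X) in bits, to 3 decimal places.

1.702 bits

H = −Σ pᵢ log₂ pᵢ.
−0.31·log₂(0.31) = 0.5238
−0.06·log₂(0.06) = 0.2435
−0.16·log₂(0.16) = 0.4230
−0.47·log₂(0.47) = 0.5120
Sum ≈ 1.7023 → 1.702 bits.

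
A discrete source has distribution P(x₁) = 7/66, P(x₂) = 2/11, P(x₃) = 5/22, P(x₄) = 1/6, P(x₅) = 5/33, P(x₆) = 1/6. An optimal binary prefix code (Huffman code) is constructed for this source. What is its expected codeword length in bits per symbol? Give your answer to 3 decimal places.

Repeatedly combine the two least-probable nodes; the expected code length is the sum of the merged weights.
merge 7/66 + 5/33 → 17/66
merge 1/6 + 1/6 → 1/3
merge 2/11 + 5/22 → 9/22
merge 17/66 + 1/3 → 13/22
merge 9/22 + 13/22 → 1
L = 17/66 + 1/3 + 9/22 + 13/22 + 1 = 57/22 ≈ 2.591 bits/symbol.

2.591 bits/symbol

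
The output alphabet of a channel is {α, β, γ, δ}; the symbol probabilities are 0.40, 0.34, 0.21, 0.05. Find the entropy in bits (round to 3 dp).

1.747 bits

H = −Σ pᵢ log₂ pᵢ.
−0.40·log₂(0.40) = 0.5288
−0.34·log₂(0.34) = 0.5292
−0.21·log₂(0.21) = 0.4728
−0.05·log₂(0.05) = 0.2161
Sum ≈ 1.7469 → 1.747 bits.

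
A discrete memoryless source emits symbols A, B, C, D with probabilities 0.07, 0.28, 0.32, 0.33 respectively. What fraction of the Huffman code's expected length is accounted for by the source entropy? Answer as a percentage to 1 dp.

91.8%

Entropy H = −Σ p log₂ p ≈ 1.8366 bits.
Huffman merges: 7/100+7/25→7/20; 8/25+33/100→13/20; 7/20+13/20→1. L = 2 ≈ 2.0000.
Efficiency = H/L = 1.8366/2.0000 = 91.8%.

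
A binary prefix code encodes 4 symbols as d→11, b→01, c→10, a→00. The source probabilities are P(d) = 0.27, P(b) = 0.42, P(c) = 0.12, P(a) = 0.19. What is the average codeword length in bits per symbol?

2 bits/symbol

L̄ = Σ pᵢ·ℓᵢ = 0.27·2 + 0.42·2 + 0.12·2 + 0.19·2 = 2 bits/symbol.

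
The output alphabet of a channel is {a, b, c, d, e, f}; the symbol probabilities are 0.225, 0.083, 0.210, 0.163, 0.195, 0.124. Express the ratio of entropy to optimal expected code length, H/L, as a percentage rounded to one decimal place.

98.0%

Entropy H = −Σ p log₂ p ≈ 2.5150 bits.
Huffman merges: 83/1000+31/250→207/1000; 163/1000+39/200→179/500; 207/1000+21/100→417/1000; 9/40+179/500→583/1000; 417/1000+583/1000→1. L = 513/200 ≈ 2.5650.
Efficiency = H/L = 2.5150/2.5650 = 98.0%.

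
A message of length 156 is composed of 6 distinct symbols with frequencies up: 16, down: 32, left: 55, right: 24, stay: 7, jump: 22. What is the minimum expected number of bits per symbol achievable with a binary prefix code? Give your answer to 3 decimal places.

Probabilities are the counts divided by 156.
Repeatedly combine the two least-probable nodes; the expected code length is the sum of the merged weights.
merge 7/156 + 4/39 → 23/156
merge 11/78 + 23/156 → 15/52
merge 2/13 + 8/39 → 14/39
merge 15/52 + 55/156 → 25/39
merge 14/39 + 25/39 → 1
L = 23/156 + 15/52 + 14/39 + 25/39 + 1 = 95/39 ≈ 2.436 bits/symbol.

2.436 bits/symbol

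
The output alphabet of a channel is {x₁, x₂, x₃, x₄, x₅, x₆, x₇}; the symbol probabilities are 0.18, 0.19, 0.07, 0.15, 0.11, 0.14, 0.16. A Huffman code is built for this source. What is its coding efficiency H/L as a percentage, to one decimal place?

Entropy H = −Σ p log₂ p ≈ 2.7500 bits.
Huffman merges: 7/100+11/100→9/50; 7/50+3/20→29/100; 4/25+9/50→17/50; 9/50+19/100→37/100; 29/100+17/50→63/100; 37/100+63/100→1. L = 281/100 ≈ 2.8100.
Efficiency = H/L = 2.7500/2.8100 = 97.9%.

97.9%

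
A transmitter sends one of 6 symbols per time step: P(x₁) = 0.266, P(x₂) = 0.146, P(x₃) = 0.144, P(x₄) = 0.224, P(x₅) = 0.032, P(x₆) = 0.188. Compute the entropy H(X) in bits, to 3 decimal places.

2.412 bits

H = −Σ pᵢ log₂ pᵢ.
−0.266·log₂(0.266) = 0.5082
−0.146·log₂(0.146) = 0.4053
−0.144·log₂(0.144) = 0.4026
−0.224·log₂(0.224) = 0.4835
−0.032·log₂(0.032) = 0.1589
−0.188·log₂(0.188) = 0.4533
Sum ≈ 2.4118 → 2.412 bits.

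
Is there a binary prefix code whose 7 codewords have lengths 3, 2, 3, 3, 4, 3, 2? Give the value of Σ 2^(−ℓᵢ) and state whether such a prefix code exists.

1.0625; no

With common denominator 2^4 = 16: Σ 2^(−ℓᵢ) = 2/16 + 4/16 + 2/16 + 2/16 + 1/16 + 2/16 + 4/16 = 17/16 = 1.0625.
Kraft's inequality requires Σ ≤ 1; here Σ = 1.0625 > 1, so no such prefix code exists.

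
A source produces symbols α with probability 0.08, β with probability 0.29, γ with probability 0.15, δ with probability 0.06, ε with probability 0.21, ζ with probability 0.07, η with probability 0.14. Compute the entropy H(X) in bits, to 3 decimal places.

H = −Σ pᵢ log₂ pᵢ.
−0.08·log₂(0.08) = 0.2915
−0.29·log₂(0.29) = 0.5179
−0.15·log₂(0.15) = 0.4105
−0.06·log₂(0.06) = 0.2435
−0.21·log₂(0.21) = 0.4728
−0.07·log₂(0.07) = 0.2686
−0.14·log₂(0.14) = 0.3971
Sum ≈ 2.6020 → 2.602 bits.

2.602 bits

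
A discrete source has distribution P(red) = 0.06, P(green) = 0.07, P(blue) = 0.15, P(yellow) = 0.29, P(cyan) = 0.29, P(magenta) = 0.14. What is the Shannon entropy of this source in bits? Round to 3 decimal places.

H = −Σ pᵢ log₂ pᵢ.
−0.06·log₂(0.06) = 0.2435
−0.07·log₂(0.07) = 0.2686
−0.15·log₂(0.15) = 0.4105
−0.29·log₂(0.29) = 0.5179
−0.29·log₂(0.29) = 0.5179
−0.14·log₂(0.14) = 0.3971
Sum ≈ 2.3556 → 2.356 bits.

2.356 bits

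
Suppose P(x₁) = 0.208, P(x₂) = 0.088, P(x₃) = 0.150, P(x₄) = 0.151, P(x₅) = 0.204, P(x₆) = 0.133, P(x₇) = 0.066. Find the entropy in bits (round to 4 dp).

2.7159 bits

H = −Σ pᵢ log₂ pᵢ.
−0.208·log₂(0.208) = 0.4712
−0.088·log₂(0.088) = 0.3086
−0.150·log₂(0.150) = 0.4105
−0.151·log₂(0.151) = 0.4118
−0.204·log₂(0.204) = 0.4678
−0.133·log₂(0.133) = 0.3871
−0.066·log₂(0.066) = 0.2588
Sum ≈ 2.7159 → 2.7159 bits.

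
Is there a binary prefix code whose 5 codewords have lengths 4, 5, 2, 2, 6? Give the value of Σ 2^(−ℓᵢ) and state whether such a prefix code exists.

0.609375; yes

With common denominator 2^6 = 64: Σ 2^(−ℓᵢ) = 4/64 + 2/64 + 16/64 + 16/64 + 1/64 = 39/64 = 0.609375.
Kraft's inequality requires Σ ≤ 1; here Σ = 0.609375 ≤ 1, so such a prefix code exists.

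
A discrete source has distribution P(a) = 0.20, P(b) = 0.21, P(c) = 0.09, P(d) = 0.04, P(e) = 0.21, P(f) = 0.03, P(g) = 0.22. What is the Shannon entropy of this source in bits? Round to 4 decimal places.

2.5408 bits

H = −Σ pᵢ log₂ pᵢ.
−0.20·log₂(0.20) = 0.4644
−0.21·log₂(0.21) = 0.4728
−0.09·log₂(0.09) = 0.3127
−0.04·log₂(0.04) = 0.1858
−0.21·log₂(0.21) = 0.4728
−0.03·log₂(0.03) = 0.1518
−0.22·log₂(0.22) = 0.4806
Sum ≈ 2.5408 → 2.5408 bits.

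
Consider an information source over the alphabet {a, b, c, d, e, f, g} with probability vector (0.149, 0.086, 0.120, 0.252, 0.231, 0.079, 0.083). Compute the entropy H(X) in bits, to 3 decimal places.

2.657 bits

H = −Σ pᵢ log₂ pᵢ.
−0.149·log₂(0.149) = 0.4092
−0.086·log₂(0.086) = 0.3044
−0.120·log₂(0.120) = 0.3671
−0.252·log₂(0.252) = 0.5011
−0.231·log₂(0.231) = 0.4883
−0.079·log₂(0.079) = 0.2893
−0.083·log₂(0.083) = 0.2980
Sum ≈ 2.6575 → 2.657 bits.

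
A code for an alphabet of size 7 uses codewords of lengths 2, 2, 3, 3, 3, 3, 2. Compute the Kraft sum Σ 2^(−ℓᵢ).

With common denominator 2^3 = 8: Σ 2^(−ℓᵢ) = 2/8 + 2/8 + 1/8 + 1/8 + 1/8 + 1/8 + 2/8 = 10/8 = 1.25.

1.25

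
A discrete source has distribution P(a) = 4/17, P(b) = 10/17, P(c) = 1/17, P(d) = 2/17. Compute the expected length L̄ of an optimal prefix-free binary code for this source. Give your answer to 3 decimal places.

Repeatedly combine the two least-probable nodes; the expected code length is the sum of the merged weights.
merge 1/17 + 2/17 → 3/17
merge 3/17 + 4/17 → 7/17
merge 7/17 + 10/17 → 1
L = 3/17 + 7/17 + 1 = 27/17 ≈ 1.588 bits/symbol.

1.588 bits/symbol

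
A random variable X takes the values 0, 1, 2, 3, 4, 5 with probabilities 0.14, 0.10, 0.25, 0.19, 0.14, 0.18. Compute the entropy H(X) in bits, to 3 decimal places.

H = −Σ pᵢ log₂ pᵢ.
−0.14·log₂(0.14) = 0.3971
−0.10·log₂(0.10) = 0.3322
−0.25·log₂(0.25) = 0.5000
−0.19·log₂(0.19) = 0.4552
−0.14·log₂(0.14) = 0.3971
−0.18·log₂(0.18) = 0.4453
Sum ≈ 2.5269 → 2.527 bits.

2.527 bits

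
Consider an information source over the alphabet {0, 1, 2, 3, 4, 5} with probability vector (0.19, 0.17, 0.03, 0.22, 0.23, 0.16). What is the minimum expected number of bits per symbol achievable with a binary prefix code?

Repeatedly combine the two least-probable nodes; the expected code length is the sum of the merged weights.
merge 3/100 + 4/25 → 19/100
merge 17/100 + 19/100 → 9/25
merge 19/100 + 11/50 → 41/100
merge 23/100 + 9/25 → 59/100
merge 41/100 + 59/100 → 1
L = 19/100 + 9/25 + 41/100 + 59/100 + 1 = 51/20 = 2.55 bits/symbol.

2.55 bits/symbol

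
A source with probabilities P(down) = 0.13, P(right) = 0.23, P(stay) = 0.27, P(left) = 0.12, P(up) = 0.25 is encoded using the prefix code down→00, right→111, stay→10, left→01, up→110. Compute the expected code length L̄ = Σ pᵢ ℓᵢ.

2.48 bits/symbol

L̄ = Σ pᵢ·ℓᵢ = 0.13·2 + 0.23·3 + 0.27·2 + 0.12·2 + 0.25·3 = 2.48 bits/symbol.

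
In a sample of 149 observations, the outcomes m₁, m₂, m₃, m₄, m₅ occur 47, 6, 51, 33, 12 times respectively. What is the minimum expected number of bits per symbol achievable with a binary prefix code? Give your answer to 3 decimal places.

Probabilities are the counts divided by 149.
Repeatedly combine the two least-probable nodes; the expected code length is the sum of the merged weights.
merge 6/149 + 12/149 → 18/149
merge 18/149 + 33/149 → 51/149
merge 47/149 + 51/149 → 98/149
merge 51/149 + 98/149 → 1
L = 18/149 + 51/149 + 98/149 + 1 = 316/149 ≈ 2.121 bits/symbol.

2.121 bits/symbol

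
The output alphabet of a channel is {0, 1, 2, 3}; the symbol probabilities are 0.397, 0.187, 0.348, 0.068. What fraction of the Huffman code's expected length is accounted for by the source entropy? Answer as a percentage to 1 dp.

95.5%

Entropy H = −Σ p log₂ p ≈ 1.7751 bits.
Huffman merges: 17/250+187/1000→51/200; 51/200+87/250→603/1000; 397/1000+603/1000→1. L = 929/500 ≈ 1.8580.
Efficiency = H/L = 1.7751/1.8580 = 95.5%.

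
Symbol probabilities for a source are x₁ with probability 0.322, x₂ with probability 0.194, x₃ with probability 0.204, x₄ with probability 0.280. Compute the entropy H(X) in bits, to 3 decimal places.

H = −Σ pᵢ log₂ pᵢ.
−0.322·log₂(0.322) = 0.5264
−0.194·log₂(0.194) = 0.4590
−0.204·log₂(0.204) = 0.4678
−0.280·log₂(0.280) = 0.5142
Sum ≈ 1.9675 → 1.967 bits.

1.967 bits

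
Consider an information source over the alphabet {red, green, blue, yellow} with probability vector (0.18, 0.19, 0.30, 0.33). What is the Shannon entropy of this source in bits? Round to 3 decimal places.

H = −Σ pᵢ log₂ pᵢ.
−0.18·log₂(0.18) = 0.4453
−0.19·log₂(0.19) = 0.4552
−0.30·log₂(0.30) = 0.5211
−0.33·log₂(0.33) = 0.5278
Sum ≈ 1.9494 → 1.949 bits.

1.949 bits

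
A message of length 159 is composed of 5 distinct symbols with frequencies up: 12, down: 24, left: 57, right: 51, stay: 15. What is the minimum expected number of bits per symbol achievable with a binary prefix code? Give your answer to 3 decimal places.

Probabilities are the counts divided by 159.
Repeatedly combine the two least-probable nodes; the expected code length is the sum of the merged weights.
merge 4/53 + 5/53 → 9/53
merge 8/53 + 9/53 → 17/53
merge 17/53 + 17/53 → 34/53
merge 19/53 + 34/53 → 1
L = 9/53 + 17/53 + 34/53 + 1 = 113/53 ≈ 2.132 bits/symbol.

2.132 bits/symbol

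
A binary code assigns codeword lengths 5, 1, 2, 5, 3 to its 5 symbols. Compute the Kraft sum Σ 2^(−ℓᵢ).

0.9375

With common denominator 2^5 = 32: Σ 2^(−ℓᵢ) = 1/32 + 16/32 + 8/32 + 1/32 + 4/32 = 30/32 = 0.9375.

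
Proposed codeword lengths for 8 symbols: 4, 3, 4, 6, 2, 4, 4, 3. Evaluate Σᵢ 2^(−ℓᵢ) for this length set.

With common denominator 2^6 = 64: Σ 2^(−ℓᵢ) = 4/64 + 8/64 + 4/64 + 1/64 + 16/64 + 4/64 + 4/64 + 8/64 = 49/64 = 0.765625.

0.765625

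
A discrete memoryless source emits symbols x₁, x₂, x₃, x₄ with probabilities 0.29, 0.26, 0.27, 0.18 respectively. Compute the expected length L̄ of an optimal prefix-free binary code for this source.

2 bits/symbol

Repeatedly combine the two least-probable nodes; the expected code length is the sum of the merged weights.
merge 9/50 + 13/50 → 11/25
merge 27/100 + 29/100 → 14/25
merge 11/25 + 14/25 → 1
L = 11/25 + 14/25 + 1 = 2 bits/symbol.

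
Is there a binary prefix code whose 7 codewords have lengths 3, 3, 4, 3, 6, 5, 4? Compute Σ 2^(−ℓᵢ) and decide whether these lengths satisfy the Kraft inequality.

With common denominator 2^6 = 64: Σ 2^(−ℓᵢ) = 8/64 + 8/64 + 4/64 + 8/64 + 1/64 + 2/64 + 4/64 = 35/64 = 0.546875.
Kraft's inequality requires Σ ≤ 1; here Σ = 0.546875 ≤ 1, so such a prefix code exists.

0.546875; yes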